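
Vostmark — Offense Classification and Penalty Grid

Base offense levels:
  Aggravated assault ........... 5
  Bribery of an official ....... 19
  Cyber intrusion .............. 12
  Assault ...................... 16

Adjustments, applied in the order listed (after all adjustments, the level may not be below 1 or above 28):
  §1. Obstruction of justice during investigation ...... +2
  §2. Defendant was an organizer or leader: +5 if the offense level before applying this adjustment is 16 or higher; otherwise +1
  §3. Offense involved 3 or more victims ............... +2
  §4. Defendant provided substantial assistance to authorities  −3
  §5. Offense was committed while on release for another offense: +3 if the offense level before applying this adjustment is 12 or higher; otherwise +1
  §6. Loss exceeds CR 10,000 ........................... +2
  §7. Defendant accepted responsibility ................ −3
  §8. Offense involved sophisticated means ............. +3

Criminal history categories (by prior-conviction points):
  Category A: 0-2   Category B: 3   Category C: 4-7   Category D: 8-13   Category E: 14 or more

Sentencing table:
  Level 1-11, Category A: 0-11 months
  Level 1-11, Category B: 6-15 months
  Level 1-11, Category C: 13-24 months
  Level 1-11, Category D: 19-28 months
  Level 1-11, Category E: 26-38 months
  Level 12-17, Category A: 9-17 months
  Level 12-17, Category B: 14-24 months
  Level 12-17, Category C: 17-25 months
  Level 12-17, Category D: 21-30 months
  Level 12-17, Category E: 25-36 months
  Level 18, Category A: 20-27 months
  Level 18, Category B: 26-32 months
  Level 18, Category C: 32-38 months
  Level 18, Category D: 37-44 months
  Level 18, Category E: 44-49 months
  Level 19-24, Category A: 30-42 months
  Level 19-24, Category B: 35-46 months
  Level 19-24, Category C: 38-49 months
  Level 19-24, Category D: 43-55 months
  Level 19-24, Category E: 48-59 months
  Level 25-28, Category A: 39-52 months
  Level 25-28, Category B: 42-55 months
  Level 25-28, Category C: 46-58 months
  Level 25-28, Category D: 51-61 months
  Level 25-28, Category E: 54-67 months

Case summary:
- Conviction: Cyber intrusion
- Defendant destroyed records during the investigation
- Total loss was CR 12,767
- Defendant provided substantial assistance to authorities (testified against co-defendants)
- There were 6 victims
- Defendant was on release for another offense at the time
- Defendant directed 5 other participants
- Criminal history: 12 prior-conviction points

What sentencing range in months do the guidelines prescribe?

Base offense level for cyber intrusion: 12.
§1 applies: 12 + 2 = 14.
§2 applies (level before this adjustment is 14 < 16, so +1): 14 + 1 = 15.
§3 applies: 15 + 2 = 17.
§4 applies: 17 − 3 = 14.
§5 applies (level before this adjustment is 14 ≥ 12, so +3): 14 + 3 = 17.
§6 applies: 17 + 2 = 19.
§8 does not apply.
Final offense level: 19.
Criminal history: 12 prior points → Category D (8-13).
Level 19 falls in the 19-24 band.
Grid: Level 19-24 × Category D = 43-55 months.

43-55 months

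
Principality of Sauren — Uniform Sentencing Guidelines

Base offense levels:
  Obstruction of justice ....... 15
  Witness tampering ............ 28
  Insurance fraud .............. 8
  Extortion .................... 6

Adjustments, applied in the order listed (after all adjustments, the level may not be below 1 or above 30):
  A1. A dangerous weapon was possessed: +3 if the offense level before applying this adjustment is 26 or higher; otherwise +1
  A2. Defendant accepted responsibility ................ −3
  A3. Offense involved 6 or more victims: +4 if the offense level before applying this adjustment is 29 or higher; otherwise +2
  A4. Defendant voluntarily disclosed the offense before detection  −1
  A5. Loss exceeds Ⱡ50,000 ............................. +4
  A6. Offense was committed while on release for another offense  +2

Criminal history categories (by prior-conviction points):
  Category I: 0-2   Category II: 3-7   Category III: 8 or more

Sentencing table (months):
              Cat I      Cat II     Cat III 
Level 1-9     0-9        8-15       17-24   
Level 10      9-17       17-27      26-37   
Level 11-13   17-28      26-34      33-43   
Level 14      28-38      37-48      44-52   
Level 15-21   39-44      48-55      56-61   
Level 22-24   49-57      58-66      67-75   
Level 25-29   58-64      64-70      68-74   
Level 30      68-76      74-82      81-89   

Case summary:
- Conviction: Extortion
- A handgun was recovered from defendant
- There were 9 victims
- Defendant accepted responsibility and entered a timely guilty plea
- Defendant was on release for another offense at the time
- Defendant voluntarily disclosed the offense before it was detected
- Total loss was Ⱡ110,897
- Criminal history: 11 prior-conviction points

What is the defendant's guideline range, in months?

33-43 months

Base offense level for extortion: 6.
A1 applies (level before this adjustment is 6 < 26, so +1): 6 + 1 = 7.
A2 applies: 7 − 3 = 4.
A3 applies (level before this adjustment is 4 < 29, so +2): 4 + 2 = 6.
A4 applies: 6 − 1 = 5.
A5 applies: 5 + 4 = 9.
A6 applies: 9 + 2 = 11.
Final offense level: 11.
Criminal history: 11 prior points → Category III (8+).
Level 11 falls in the 11-13 band.
Grid: Level 11-13 × Category III = 33-43 months.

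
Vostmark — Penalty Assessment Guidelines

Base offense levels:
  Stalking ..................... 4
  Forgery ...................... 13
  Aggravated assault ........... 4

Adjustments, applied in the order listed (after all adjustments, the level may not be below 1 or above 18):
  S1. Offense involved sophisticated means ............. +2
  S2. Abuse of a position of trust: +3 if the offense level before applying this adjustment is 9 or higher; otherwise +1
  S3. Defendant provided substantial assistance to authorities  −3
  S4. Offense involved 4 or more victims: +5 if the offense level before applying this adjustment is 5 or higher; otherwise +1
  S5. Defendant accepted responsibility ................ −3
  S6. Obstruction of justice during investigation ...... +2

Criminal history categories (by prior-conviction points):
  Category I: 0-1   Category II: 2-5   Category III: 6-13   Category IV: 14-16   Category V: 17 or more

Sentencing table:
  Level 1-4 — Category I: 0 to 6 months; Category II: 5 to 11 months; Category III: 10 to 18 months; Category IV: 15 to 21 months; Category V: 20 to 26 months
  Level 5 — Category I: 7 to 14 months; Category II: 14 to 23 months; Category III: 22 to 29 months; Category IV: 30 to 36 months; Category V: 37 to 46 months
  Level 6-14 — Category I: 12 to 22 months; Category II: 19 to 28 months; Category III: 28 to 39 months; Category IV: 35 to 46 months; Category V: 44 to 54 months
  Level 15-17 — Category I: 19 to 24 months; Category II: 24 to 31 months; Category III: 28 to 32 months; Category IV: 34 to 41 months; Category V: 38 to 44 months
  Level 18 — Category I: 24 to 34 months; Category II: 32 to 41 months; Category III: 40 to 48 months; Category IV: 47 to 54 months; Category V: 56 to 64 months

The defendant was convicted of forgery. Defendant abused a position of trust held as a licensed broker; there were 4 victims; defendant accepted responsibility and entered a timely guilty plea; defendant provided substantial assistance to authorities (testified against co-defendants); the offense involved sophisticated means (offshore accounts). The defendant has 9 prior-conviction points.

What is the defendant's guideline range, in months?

28-32 months

Base offense level for forgery: 13.
S1 applies: 13 + 2 = 15.
S2 applies (level before this adjustment is 15 ≥ 9, so +3): 15 + 3 = 18.
S3 applies: 18 − 3 = 15.
S4 applies (level before this adjustment is 15 ≥ 5, so +5): 15 + 5 = 20.
S5 applies: 20 − 3 = 17.
Final offense level: 17.
Criminal history: 9 prior points → Category III (6-13).
Level 17 falls in the 15-17 band.
Grid: Level 15-17 × Category III = 28-32 months.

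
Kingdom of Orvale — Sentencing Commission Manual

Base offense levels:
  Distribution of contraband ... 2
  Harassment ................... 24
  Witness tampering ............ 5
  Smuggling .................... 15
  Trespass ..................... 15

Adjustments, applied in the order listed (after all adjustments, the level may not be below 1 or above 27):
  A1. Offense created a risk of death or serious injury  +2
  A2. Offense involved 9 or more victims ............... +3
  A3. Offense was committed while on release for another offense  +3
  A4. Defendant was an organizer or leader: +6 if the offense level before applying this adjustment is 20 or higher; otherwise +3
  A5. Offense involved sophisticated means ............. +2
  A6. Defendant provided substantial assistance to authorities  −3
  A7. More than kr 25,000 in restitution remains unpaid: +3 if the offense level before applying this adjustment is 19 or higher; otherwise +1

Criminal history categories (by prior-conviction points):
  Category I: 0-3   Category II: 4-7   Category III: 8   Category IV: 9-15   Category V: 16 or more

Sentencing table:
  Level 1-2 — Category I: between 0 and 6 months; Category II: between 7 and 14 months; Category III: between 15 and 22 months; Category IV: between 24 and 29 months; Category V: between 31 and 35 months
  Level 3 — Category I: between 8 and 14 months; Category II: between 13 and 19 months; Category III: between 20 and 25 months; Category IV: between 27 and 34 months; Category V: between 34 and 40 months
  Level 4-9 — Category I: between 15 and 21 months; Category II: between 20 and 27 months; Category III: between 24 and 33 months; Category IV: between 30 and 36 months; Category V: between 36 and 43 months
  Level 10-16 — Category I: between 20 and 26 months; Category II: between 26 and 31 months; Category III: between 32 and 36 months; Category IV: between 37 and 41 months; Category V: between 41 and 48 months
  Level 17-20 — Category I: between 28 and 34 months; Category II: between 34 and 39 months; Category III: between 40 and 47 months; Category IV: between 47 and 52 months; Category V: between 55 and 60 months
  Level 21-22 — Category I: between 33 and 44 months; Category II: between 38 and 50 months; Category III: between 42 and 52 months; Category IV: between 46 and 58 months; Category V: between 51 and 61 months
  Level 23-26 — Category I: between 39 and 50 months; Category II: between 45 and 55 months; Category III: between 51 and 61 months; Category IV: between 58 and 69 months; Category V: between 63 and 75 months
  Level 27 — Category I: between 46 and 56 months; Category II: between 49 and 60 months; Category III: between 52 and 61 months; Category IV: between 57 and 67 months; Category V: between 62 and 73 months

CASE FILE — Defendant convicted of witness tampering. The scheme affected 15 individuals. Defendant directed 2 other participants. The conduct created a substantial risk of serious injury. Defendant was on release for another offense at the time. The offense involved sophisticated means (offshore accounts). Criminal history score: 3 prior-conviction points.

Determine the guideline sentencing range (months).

28-34 months

Base offense level for witness tampering: 5.
A1 applies: 5 + 2 = 7.
A2 applies: 7 + 3 = 10.
A3 applies: 10 + 3 = 13.
A4 applies (level before this adjustment is 13 < 20, so +3): 13 + 3 = 16.
A5 applies: 16 + 2 = 18.
A7 does not apply.
Final offense level: 18.
Criminal history: 3 prior points → Category I (0-3).
Level 18 falls in the 17-20 band.
Grid: Level 17-20 × Category I = 28-34 months.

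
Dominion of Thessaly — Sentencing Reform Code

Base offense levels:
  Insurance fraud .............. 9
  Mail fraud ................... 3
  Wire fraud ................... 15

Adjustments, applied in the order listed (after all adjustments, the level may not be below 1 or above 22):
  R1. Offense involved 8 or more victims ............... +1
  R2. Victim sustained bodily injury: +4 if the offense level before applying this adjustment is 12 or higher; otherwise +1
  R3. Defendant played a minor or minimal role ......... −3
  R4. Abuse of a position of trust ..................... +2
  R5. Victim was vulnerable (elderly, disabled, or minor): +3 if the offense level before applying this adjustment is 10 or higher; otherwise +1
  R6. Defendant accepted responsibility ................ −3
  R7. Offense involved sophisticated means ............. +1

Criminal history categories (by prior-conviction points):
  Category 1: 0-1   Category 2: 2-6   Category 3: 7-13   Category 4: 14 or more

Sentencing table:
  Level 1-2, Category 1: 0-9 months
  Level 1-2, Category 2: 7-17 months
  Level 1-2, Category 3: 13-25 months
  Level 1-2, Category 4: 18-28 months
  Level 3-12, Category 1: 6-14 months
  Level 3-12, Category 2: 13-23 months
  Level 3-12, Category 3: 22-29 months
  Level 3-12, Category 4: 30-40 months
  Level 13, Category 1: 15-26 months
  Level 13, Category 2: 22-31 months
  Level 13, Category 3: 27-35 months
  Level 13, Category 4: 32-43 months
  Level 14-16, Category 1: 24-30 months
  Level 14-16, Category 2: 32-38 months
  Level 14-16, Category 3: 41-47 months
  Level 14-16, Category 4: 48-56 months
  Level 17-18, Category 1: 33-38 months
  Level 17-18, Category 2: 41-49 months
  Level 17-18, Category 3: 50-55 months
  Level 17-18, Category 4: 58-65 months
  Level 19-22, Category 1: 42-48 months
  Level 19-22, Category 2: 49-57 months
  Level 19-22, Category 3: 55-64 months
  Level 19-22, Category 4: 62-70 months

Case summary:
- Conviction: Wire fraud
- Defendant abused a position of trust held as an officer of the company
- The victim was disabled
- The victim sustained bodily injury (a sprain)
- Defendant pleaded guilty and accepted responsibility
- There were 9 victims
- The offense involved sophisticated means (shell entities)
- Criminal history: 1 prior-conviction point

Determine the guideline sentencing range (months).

Base offense level for wire fraud: 15.
R1 applies: 15 + 1 = 16.
R2 applies (level before this adjustment is 16 ≥ 12, so +4): 16 + 4 = 20.
R4 applies: 20 + 2 = 22.
R5 applies (level before this adjustment is 22 ≥ 10, so +3): 22 + 3 = 25.
R6 applies: 25 − 3 = 22.
R7 applies: 22 + 1 = 23.
Level 23 exceeds the maximum of 22; capped at 22.
Final offense level: 22.
Criminal history: 1 prior point → Category 1 (0-1).
Level 22 falls in the 19-22 band.
Grid: Level 19-22 × Category 1 = 42-48 months.

42-48 months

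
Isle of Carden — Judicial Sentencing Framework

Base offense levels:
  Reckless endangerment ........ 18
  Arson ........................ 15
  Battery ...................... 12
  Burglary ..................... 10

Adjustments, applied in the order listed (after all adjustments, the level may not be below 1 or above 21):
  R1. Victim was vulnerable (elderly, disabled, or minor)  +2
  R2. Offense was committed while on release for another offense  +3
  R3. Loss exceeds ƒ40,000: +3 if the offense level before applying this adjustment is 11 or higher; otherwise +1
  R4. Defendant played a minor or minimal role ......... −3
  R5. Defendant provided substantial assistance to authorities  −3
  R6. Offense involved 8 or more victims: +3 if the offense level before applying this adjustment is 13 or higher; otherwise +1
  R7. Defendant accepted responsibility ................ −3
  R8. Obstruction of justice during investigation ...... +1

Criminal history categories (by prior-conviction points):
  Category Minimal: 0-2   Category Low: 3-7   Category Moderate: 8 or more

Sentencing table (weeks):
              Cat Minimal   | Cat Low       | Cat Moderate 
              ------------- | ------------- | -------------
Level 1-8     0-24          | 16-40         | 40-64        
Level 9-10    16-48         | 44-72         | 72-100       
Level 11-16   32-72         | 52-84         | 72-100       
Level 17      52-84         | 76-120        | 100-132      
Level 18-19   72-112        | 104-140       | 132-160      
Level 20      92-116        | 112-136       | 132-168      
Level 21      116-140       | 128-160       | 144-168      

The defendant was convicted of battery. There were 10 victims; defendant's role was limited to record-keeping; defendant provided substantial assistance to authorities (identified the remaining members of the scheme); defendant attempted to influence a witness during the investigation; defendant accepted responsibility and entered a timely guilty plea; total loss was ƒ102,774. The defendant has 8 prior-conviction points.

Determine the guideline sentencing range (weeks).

40-64 weeks

Base offense level for battery: 12.
R1 does not apply.
R2 does not apply.
R3 applies (level before this adjustment is 12 ≥ 11, so +3): 12 + 3 = 15.
R4 applies: 15 − 3 = 12.
R5 applies: 12 − 3 = 9.
R6 applies (level before this adjustment is 9 < 13, so +1): 9 + 1 = 10.
R7 applies: 10 − 3 = 7.
R8 applies: 7 + 1 = 8.
Final offense level: 8.
Criminal history: 8 prior points → Category Moderate (8+).
Level 8 falls in the 1-8 band.
Grid: Level 1-8 × Category Moderate = 40-64 weeks.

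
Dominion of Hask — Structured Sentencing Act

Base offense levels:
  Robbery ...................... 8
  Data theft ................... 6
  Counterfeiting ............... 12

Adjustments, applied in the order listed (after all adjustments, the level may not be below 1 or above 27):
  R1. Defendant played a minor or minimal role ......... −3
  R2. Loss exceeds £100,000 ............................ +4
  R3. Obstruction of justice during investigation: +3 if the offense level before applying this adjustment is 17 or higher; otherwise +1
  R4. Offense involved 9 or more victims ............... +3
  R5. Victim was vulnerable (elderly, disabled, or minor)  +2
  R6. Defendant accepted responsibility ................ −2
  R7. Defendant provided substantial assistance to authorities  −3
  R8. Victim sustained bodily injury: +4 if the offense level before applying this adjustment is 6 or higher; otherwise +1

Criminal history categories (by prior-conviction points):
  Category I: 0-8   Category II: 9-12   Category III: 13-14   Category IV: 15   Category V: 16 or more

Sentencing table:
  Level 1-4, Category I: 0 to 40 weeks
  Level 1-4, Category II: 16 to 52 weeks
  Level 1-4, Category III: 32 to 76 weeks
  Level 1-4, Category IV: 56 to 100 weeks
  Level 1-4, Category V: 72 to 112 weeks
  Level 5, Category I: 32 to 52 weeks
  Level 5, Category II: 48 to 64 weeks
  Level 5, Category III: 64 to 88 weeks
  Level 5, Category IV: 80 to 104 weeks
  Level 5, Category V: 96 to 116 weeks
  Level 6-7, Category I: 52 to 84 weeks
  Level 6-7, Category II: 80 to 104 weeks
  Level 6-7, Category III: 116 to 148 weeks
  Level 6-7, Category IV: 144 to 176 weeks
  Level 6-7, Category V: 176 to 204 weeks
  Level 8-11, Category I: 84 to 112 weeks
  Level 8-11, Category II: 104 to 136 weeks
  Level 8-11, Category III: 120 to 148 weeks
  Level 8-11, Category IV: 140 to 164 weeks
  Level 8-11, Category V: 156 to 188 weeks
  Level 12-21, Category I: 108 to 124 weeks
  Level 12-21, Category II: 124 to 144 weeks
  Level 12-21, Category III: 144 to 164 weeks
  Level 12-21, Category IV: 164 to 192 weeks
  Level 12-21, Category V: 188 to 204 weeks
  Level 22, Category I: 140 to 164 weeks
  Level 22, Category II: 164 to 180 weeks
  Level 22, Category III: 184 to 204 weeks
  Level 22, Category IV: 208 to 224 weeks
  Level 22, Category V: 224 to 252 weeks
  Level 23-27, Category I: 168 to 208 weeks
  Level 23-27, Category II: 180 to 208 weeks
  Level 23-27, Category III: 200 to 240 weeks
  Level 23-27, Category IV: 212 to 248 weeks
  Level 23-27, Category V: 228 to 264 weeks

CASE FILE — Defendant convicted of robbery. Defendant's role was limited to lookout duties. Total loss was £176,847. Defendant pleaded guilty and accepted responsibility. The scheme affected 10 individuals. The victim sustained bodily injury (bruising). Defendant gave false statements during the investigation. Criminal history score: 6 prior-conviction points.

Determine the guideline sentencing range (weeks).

Base offense level for robbery: 8.
R1 applies: 8 − 3 = 5.
R2 applies: 5 + 4 = 9.
R3 applies (level before this adjustment is 9 < 17, so +1): 9 + 1 = 10.
R4 applies: 10 + 3 = 13.
R6 applies: 13 − 2 = 11.
R8 applies (level before this adjustment is 11 ≥ 6, so +4): 11 + 4 = 15.
Final offense level: 15.
Criminal history: 6 prior points → Category I (0-8).
Level 15 falls in the 12-21 band.
Grid: Level 12-21 × Category I = 108-124 weeks.

108-124 weeks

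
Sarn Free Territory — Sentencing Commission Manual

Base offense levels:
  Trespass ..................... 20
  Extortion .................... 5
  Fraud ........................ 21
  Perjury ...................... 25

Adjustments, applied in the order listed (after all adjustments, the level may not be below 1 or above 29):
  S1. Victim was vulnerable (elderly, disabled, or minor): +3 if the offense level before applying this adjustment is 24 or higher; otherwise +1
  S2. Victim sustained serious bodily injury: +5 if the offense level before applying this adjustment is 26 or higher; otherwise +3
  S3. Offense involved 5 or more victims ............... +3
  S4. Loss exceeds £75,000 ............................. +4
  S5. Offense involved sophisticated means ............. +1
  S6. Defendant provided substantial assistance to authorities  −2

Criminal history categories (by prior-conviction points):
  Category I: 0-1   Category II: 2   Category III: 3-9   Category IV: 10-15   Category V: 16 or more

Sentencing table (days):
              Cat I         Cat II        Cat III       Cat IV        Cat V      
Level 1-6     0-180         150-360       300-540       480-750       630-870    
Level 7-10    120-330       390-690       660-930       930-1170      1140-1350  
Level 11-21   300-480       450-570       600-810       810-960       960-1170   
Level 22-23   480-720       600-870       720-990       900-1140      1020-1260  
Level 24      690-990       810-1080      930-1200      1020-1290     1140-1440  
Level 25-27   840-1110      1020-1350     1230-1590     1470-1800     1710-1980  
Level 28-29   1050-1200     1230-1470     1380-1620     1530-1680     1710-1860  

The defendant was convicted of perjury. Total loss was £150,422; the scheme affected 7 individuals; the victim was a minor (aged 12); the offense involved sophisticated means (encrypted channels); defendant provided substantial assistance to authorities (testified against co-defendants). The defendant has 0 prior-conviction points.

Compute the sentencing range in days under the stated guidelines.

1050-1200 days

Base offense level for perjury: 25.
S1 applies (level before this adjustment is 25 ≥ 24, so +3): 25 + 3 = 28.
S2 does not apply.
S3 applies: 28 + 3 = 31.
S4 applies: 31 + 4 = 35.
S5 applies: 35 + 1 = 36.
S6 applies: 36 − 2 = 34.
Level 34 exceeds the maximum of 29; capped at 29.
Final offense level: 29.
Criminal history: 0 prior points → Category I (0-1).
Level 29 falls in the 28-29 band.
Grid: Level 28-29 × Category I = 1050-1200 days.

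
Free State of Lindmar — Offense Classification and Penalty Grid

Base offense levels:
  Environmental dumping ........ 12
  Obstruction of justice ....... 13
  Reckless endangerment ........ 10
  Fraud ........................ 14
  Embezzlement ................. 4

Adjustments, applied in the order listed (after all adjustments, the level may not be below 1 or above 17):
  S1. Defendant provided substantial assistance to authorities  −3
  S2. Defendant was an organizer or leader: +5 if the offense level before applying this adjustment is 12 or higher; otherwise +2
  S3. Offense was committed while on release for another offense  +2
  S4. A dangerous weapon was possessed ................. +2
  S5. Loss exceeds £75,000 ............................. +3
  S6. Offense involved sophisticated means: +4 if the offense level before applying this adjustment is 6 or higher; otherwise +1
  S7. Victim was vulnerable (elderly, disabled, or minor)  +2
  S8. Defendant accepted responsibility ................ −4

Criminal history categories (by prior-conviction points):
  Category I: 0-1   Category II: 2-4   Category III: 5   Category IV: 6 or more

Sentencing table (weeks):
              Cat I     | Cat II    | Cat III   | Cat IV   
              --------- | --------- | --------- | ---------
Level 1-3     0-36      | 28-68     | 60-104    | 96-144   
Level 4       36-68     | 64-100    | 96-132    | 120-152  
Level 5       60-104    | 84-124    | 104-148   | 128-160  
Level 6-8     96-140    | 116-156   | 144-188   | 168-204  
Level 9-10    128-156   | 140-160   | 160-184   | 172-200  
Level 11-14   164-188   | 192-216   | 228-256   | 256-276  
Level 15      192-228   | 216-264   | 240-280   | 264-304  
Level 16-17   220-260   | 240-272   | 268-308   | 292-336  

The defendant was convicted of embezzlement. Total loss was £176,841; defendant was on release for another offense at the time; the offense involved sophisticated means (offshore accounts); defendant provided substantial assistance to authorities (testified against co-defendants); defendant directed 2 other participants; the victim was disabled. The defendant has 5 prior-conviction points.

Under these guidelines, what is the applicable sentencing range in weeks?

Base offense level for embezzlement: 4.
S1 applies: 4 − 3 = 1.
S2 applies (level before this adjustment is 1 < 12, so +2): 1 + 2 = 3.
S3 applies: 3 + 2 = 5.
S5 applies: 5 + 3 = 8.
S6 applies (level before this adjustment is 8 ≥ 6, so +4): 8 + 4 = 12.
S7 applies: 12 + 2 = 14.
Final offense level: 14.
Criminal history: 5 prior points → Category III (5).
Level 14 falls in the 11-14 band.
Grid: Level 11-14 × Category III = 228-256 weeks.

228-256 weeks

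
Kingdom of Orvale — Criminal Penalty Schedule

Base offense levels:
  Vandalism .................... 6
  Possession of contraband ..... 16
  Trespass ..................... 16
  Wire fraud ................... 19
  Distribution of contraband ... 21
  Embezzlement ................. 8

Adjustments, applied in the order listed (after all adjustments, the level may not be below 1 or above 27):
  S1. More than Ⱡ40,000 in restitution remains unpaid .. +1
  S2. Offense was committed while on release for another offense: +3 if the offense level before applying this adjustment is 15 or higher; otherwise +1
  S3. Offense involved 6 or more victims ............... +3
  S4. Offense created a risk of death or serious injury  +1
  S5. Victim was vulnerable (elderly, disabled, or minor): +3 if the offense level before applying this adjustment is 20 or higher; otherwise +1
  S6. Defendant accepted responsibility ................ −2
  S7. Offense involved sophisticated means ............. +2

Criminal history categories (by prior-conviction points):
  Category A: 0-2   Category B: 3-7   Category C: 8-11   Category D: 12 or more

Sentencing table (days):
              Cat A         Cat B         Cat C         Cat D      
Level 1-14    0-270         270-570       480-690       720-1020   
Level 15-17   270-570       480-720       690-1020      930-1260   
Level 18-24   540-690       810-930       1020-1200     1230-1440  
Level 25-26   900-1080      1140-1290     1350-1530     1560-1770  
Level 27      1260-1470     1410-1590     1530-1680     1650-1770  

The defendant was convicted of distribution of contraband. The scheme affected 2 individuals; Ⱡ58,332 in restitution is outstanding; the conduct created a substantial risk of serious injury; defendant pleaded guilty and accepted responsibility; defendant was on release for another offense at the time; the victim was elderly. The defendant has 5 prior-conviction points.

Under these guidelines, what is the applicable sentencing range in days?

Base offense level for distribution of contraband: 21.
S1 applies: 21 + 1 = 22.
S2 applies (level before this adjustment is 22 ≥ 15, so +3): 22 + 3 = 25.
S4 applies: 25 + 1 = 26.
S5 applies (level before this adjustment is 26 ≥ 20, so +3): 26 + 3 = 29.
S6 applies: 29 − 2 = 27.
S7 does not apply.
Final offense level: 27.
Criminal history: 5 prior points → Category B (3-7).
Level 27 falls in the 27 band.
Grid: Level 27 × Category B = 1410-1590 days.

1410-1590 days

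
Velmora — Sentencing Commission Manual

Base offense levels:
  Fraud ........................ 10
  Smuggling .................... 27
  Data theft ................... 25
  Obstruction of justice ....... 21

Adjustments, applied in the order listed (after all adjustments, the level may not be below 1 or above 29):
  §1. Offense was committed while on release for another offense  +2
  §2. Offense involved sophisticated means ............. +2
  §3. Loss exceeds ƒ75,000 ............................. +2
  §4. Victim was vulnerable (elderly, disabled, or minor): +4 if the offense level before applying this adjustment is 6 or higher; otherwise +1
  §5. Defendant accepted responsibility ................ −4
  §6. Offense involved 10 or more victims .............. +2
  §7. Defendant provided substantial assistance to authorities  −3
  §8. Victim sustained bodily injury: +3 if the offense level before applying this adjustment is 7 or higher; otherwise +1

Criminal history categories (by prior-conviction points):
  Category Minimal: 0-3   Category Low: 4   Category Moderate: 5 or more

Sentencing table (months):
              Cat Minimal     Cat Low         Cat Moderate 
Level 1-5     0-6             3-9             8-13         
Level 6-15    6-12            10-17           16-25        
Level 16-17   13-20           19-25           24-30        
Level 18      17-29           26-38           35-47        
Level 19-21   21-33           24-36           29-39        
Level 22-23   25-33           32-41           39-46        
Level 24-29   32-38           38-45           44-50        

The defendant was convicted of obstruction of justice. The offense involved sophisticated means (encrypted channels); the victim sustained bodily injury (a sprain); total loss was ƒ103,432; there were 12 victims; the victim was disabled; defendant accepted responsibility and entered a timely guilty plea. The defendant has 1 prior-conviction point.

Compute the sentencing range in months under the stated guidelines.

Base offense level for obstruction of justice: 21.
§2 applies: 21 + 2 = 23.
§3 applies: 23 + 2 = 25.
§4 applies (level before this adjustment is 25 ≥ 6, so +4): 25 + 4 = 29.
§5 applies: 29 − 4 = 25.
§6 applies: 25 + 2 = 27.
§7 does not apply.
§8 applies (level before this adjustment is 27 ≥ 7, so +3): 27 + 3 = 30.
Level 30 exceeds the maximum of 29; capped at 29.
Final offense level: 29.
Criminal history: 1 prior point → Category Minimal (0-3).
Level 29 falls in the 24-29 band.
Grid: Level 24-29 × Category Minimal = 32-38 months.

32-38 months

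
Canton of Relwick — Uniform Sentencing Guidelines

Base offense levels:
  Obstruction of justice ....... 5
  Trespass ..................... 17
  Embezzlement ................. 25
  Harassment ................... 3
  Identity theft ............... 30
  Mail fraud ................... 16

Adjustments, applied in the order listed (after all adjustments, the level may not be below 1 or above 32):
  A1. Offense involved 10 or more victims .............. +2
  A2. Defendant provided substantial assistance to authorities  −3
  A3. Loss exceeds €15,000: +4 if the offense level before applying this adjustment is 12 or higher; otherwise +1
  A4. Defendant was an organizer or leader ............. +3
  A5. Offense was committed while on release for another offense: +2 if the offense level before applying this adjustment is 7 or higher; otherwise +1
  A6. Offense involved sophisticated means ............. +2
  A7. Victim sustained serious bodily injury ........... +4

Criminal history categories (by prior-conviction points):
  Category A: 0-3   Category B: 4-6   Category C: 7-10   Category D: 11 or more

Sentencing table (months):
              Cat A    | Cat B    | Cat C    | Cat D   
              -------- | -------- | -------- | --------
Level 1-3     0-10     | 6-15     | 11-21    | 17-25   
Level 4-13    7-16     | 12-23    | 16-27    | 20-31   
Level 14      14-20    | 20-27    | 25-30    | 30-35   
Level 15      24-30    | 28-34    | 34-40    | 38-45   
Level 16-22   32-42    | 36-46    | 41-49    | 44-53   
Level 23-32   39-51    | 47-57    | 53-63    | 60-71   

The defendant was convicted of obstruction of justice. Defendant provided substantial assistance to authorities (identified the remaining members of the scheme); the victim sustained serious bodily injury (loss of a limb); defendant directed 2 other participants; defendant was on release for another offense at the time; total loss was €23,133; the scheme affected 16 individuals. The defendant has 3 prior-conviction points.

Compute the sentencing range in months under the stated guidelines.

Base offense level for obstruction of justice: 5.
A1 applies: 5 + 2 = 7.
A2 applies: 7 − 3 = 4.
A3 applies (level before this adjustment is 4 < 12, so +1): 4 + 1 = 5.
A4 applies: 5 + 3 = 8.
A5 applies (level before this adjustment is 8 ≥ 7, so +2): 8 + 2 = 10.
A7 applies: 10 + 4 = 14.
Final offense level: 14.
Criminal history: 3 prior points → Category A (0-3).
Level 14 falls in the 14 band.
Grid: Level 14 × Category A = 14-20 months.

14-20 months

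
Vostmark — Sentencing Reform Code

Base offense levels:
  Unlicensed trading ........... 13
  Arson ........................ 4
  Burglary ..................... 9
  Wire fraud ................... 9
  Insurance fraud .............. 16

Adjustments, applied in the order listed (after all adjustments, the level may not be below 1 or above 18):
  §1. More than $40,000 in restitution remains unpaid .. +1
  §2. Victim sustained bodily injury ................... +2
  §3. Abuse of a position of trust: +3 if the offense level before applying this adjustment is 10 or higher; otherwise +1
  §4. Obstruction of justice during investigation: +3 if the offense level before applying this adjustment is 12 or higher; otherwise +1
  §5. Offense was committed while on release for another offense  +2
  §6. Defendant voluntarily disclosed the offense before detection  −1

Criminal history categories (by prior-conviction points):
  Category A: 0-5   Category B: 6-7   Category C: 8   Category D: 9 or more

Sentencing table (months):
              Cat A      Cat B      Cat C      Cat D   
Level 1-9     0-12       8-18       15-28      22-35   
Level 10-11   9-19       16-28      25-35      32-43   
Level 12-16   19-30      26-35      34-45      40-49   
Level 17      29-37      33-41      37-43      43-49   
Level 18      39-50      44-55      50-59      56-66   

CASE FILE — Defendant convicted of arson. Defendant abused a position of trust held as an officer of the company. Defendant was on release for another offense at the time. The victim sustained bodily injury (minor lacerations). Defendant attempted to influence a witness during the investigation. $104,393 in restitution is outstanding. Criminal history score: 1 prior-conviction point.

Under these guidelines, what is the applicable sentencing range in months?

9-19 months

Base offense level for arson: 4.
§1 applies: 4 + 1 = 5.
§2 applies: 5 + 2 = 7.
§3 applies (level before this adjustment is 7 < 10, so +1): 7 + 1 = 8.
§4 applies (level before this adjustment is 8 < 12, so +1): 8 + 1 = 9.
§5 applies: 9 + 2 = 11.
Final offense level: 11.
Criminal history: 1 prior point → Category A (0-5).
Level 11 falls in the 10-11 band.
Grid: Level 10-11 × Category A = 9-19 months.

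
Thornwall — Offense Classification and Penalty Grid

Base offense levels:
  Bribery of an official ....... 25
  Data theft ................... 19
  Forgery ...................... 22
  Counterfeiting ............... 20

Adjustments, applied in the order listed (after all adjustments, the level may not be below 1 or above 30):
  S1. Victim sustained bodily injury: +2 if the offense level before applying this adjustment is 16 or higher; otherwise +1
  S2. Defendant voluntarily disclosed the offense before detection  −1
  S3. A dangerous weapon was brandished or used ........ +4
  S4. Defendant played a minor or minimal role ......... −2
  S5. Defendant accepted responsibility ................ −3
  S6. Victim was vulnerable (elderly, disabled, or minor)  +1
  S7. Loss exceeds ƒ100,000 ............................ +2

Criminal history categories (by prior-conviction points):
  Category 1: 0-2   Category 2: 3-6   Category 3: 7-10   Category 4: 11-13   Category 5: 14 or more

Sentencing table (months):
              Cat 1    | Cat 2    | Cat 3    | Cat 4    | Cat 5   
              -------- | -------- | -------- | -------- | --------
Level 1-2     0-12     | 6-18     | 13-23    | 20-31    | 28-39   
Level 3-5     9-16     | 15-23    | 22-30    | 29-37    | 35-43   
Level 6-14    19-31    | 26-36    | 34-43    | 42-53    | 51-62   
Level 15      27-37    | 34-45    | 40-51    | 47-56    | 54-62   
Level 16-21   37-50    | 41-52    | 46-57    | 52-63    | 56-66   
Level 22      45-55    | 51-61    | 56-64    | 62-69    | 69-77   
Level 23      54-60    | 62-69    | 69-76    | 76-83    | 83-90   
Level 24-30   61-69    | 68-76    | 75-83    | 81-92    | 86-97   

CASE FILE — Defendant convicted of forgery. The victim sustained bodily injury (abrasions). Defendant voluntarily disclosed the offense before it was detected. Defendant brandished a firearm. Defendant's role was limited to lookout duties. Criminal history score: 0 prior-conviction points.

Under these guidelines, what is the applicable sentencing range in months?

Base offense level for forgery: 22.
S1 applies (level before this adjustment is 22 ≥ 16, so +2): 22 + 2 = 24.
S2 applies: 24 − 1 = 23.
S3 applies: 23 + 4 = 27.
S4 applies: 27 − 2 = 25.
S5 does not apply.
S7 does not apply.
Final offense level: 25.
Criminal history: 0 prior points → Category 1 (0-2).
Level 25 falls in the 24-30 band.
Grid: Level 24-30 × Category 1 = 61-69 months.

61-69 months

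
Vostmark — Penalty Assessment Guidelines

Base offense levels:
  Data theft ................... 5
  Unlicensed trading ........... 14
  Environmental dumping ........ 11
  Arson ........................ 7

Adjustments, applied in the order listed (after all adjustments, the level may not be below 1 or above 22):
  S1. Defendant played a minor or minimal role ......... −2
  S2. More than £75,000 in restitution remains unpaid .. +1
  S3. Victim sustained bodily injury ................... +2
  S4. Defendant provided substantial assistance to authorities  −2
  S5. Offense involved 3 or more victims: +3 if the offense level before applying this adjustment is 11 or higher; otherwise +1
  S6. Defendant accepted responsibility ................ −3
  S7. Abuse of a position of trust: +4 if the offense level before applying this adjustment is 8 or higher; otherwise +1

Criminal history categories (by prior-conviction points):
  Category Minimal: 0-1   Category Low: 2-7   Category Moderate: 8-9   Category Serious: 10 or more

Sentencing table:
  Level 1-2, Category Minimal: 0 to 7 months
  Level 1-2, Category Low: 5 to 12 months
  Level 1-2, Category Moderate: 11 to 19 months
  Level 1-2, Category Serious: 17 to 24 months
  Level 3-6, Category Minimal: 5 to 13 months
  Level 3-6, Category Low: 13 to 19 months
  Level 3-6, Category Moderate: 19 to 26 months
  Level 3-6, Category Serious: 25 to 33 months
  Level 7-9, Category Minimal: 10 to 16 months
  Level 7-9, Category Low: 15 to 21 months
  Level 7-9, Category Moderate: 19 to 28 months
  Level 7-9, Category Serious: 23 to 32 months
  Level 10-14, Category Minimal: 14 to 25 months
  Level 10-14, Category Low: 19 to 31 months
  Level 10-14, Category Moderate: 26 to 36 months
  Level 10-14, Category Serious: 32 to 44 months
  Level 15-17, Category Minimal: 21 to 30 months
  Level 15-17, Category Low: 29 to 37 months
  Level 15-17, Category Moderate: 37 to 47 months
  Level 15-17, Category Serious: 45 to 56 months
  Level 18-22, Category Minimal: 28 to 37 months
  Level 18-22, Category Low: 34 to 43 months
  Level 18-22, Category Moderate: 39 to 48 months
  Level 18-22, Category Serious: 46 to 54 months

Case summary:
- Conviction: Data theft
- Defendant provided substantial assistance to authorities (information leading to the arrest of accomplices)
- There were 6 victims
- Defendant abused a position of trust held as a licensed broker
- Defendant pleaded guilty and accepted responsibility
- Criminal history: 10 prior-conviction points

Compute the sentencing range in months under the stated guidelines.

Base offense level for data theft: 5.
S2 does not apply.
S3 does not apply.
S4 applies: 5 − 2 = 3.
S5 applies (level before this adjustment is 3 < 11, so +1): 3 + 1 = 4.
S6 applies: 4 − 3 = 1.
S7 applies (level before this adjustment is 1 < 8, so +1): 1 + 1 = 2.
Final offense level: 2.
Criminal history: 10 prior points → Category Serious (10+).
Level 2 falls in the 1-2 band.
Grid: Level 1-2 × Category Serious = 17-24 months.

17-24 months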